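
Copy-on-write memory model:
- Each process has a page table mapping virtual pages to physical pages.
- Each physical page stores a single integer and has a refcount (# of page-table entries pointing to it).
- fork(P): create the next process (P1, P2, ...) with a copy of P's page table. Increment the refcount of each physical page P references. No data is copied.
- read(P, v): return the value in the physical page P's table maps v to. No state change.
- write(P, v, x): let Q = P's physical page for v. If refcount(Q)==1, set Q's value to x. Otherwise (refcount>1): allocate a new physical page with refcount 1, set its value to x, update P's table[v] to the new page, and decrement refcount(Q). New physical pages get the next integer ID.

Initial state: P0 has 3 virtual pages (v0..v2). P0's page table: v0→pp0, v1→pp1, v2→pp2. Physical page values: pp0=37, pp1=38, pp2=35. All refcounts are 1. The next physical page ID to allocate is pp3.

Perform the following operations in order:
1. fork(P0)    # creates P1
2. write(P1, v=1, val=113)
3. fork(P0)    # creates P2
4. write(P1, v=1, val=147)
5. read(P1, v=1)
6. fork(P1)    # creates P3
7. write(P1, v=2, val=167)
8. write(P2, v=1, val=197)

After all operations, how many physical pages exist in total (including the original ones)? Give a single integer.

Op 1: fork(P0) -> P1. 3 ppages; refcounts: pp0:2 pp1:2 pp2:2
Op 2: write(P1, v1, 113). refcount(pp1)=2>1 -> COPY to pp3. 4 ppages; refcounts: pp0:2 pp1:1 pp2:2 pp3:1
Op 3: fork(P0) -> P2. 4 ppages; refcounts: pp0:3 pp1:2 pp2:3 pp3:1
Op 4: write(P1, v1, 147). refcount(pp3)=1 -> write in place. 4 ppages; refcounts: pp0:3 pp1:2 pp2:3 pp3:1
Op 5: read(P1, v1) -> 147. No state change.
Op 6: fork(P1) -> P3. 4 ppages; refcounts: pp0:4 pp1:2 pp2:4 pp3:2
Op 7: write(P1, v2, 167). refcount(pp2)=4>1 -> COPY to pp4. 5 ppages; refcounts: pp0:4 pp1:2 pp2:3 pp3:2 pp4:1
Op 8: write(P2, v1, 197). refcount(pp1)=2>1 -> COPY to pp5. 6 ppages; refcounts: pp0:4 pp1:1 pp2:3 pp3:2 pp4:1 pp5:1

Answer: 6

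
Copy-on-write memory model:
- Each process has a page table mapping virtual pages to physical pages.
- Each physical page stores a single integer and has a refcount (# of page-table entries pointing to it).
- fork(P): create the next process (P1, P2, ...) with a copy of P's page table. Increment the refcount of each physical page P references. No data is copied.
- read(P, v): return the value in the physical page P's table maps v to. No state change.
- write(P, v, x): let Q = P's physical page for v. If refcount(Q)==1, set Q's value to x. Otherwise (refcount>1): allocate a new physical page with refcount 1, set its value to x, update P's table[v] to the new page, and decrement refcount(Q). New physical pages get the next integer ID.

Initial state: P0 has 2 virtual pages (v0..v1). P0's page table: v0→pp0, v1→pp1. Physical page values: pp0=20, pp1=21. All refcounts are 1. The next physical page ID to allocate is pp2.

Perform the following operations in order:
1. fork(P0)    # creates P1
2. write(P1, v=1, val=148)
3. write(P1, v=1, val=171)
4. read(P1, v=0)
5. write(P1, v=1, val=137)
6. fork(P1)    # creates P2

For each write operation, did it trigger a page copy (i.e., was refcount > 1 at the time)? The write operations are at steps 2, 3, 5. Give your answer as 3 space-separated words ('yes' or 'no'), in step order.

Op 1: fork(P0) -> P1. 2 ppages; refcounts: pp0:2 pp1:2
Op 2: write(P1, v1, 148). refcount(pp1)=2>1 -> COPY to pp2. 3 ppages; refcounts: pp0:2 pp1:1 pp2:1
Op 3: write(P1, v1, 171). refcount(pp2)=1 -> write in place. 3 ppages; refcounts: pp0:2 pp1:1 pp2:1
Op 4: read(P1, v0) -> 20. No state change.
Op 5: write(P1, v1, 137). refcount(pp2)=1 -> write in place. 3 ppages; refcounts: pp0:2 pp1:1 pp2:1
Op 6: fork(P1) -> P2. 3 ppages; refcounts: pp0:3 pp1:1 pp2:2

yes no no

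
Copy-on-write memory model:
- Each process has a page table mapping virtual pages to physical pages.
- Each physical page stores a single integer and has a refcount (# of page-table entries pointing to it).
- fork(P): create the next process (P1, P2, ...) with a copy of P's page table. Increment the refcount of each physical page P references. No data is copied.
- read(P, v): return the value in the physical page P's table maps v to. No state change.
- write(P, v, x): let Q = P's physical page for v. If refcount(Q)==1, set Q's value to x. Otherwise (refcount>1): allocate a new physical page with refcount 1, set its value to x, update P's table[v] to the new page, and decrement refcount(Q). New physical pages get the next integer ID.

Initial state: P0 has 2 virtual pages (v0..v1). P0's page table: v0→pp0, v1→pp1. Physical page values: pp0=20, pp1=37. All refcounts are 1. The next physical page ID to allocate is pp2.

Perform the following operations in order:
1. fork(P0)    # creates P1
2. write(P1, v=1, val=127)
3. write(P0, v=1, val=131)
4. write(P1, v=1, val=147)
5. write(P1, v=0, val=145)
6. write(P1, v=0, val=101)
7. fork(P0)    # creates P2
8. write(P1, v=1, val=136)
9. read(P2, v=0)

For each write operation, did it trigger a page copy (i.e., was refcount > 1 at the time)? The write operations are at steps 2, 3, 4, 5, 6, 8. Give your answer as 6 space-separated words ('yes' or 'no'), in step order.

Op 1: fork(P0) -> P1. 2 ppages; refcounts: pp0:2 pp1:2
Op 2: write(P1, v1, 127). refcount(pp1)=2>1 -> COPY to pp2. 3 ppages; refcounts: pp0:2 pp1:1 pp2:1
Op 3: write(P0, v1, 131). refcount(pp1)=1 -> write in place. 3 ppages; refcounts: pp0:2 pp1:1 pp2:1
Op 4: write(P1, v1, 147). refcount(pp2)=1 -> write in place. 3 ppages; refcounts: pp0:2 pp1:1 pp2:1
Op 5: write(P1, v0, 145). refcount(pp0)=2>1 -> COPY to pp3. 4 ppages; refcounts: pp0:1 pp1:1 pp2:1 pp3:1
Op 6: write(P1, v0, 101). refcount(pp3)=1 -> write in place. 4 ppages; refcounts: pp0:1 pp1:1 pp2:1 pp3:1
Op 7: fork(P0) -> P2. 4 ppages; refcounts: pp0:2 pp1:2 pp2:1 pp3:1
Op 8: write(P1, v1, 136). refcount(pp2)=1 -> write in place. 4 ppages; refcounts: pp0:2 pp1:2 pp2:1 pp3:1
Op 9: read(P2, v0) -> 20. No state change.

yes no no yes no no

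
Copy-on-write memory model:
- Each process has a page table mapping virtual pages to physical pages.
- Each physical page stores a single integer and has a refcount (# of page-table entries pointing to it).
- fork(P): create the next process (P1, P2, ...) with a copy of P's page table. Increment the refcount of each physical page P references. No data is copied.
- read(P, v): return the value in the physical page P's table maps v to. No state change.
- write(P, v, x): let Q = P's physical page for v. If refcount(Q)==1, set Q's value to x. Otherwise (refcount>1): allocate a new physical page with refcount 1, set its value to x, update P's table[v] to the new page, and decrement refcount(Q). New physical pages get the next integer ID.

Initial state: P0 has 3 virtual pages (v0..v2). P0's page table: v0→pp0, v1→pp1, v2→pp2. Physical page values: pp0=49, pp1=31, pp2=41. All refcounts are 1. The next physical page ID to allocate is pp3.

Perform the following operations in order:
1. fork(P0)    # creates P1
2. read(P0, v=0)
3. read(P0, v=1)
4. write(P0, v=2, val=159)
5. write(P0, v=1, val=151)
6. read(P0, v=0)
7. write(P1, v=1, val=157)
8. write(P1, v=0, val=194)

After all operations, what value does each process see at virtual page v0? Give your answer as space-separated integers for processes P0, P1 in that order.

Answer: 49 194

Derivation:
Op 1: fork(P0) -> P1. 3 ppages; refcounts: pp0:2 pp1:2 pp2:2
Op 2: read(P0, v0) -> 49. No state change.
Op 3: read(P0, v1) -> 31. No state change.
Op 4: write(P0, v2, 159). refcount(pp2)=2>1 -> COPY to pp3. 4 ppages; refcounts: pp0:2 pp1:2 pp2:1 pp3:1
Op 5: write(P0, v1, 151). refcount(pp1)=2>1 -> COPY to pp4. 5 ppages; refcounts: pp0:2 pp1:1 pp2:1 pp3:1 pp4:1
Op 6: read(P0, v0) -> 49. No state change.
Op 7: write(P1, v1, 157). refcount(pp1)=1 -> write in place. 5 ppages; refcounts: pp0:2 pp1:1 pp2:1 pp3:1 pp4:1
Op 8: write(P1, v0, 194). refcount(pp0)=2>1 -> COPY to pp5. 6 ppages; refcounts: pp0:1 pp1:1 pp2:1 pp3:1 pp4:1 pp5:1
P0: v0 -> pp0 = 49
P1: v0 -> pp5 = 194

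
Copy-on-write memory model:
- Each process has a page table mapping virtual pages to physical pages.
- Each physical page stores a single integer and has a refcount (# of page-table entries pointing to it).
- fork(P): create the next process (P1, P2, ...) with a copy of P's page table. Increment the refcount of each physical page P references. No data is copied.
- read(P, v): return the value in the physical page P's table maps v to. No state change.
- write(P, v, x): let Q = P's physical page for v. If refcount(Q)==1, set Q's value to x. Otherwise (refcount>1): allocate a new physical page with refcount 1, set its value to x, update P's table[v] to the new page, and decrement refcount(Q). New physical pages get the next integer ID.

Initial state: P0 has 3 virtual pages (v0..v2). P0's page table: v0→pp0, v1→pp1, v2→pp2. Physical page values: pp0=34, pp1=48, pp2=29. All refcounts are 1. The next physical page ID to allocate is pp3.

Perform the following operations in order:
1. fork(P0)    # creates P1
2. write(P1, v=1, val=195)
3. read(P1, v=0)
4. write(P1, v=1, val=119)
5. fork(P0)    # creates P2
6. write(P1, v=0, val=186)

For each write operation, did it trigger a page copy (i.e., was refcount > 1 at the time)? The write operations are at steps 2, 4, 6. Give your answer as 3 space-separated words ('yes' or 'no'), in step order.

Op 1: fork(P0) -> P1. 3 ppages; refcounts: pp0:2 pp1:2 pp2:2
Op 2: write(P1, v1, 195). refcount(pp1)=2>1 -> COPY to pp3. 4 ppages; refcounts: pp0:2 pp1:1 pp2:2 pp3:1
Op 3: read(P1, v0) -> 34. No state change.
Op 4: write(P1, v1, 119). refcount(pp3)=1 -> write in place. 4 ppages; refcounts: pp0:2 pp1:1 pp2:2 pp3:1
Op 5: fork(P0) -> P2. 4 ppages; refcounts: pp0:3 pp1:2 pp2:3 pp3:1
Op 6: write(P1, v0, 186). refcount(pp0)=3>1 -> COPY to pp4. 5 ppages; refcounts: pp0:2 pp1:2 pp2:3 pp3:1 pp4:1

yes no yes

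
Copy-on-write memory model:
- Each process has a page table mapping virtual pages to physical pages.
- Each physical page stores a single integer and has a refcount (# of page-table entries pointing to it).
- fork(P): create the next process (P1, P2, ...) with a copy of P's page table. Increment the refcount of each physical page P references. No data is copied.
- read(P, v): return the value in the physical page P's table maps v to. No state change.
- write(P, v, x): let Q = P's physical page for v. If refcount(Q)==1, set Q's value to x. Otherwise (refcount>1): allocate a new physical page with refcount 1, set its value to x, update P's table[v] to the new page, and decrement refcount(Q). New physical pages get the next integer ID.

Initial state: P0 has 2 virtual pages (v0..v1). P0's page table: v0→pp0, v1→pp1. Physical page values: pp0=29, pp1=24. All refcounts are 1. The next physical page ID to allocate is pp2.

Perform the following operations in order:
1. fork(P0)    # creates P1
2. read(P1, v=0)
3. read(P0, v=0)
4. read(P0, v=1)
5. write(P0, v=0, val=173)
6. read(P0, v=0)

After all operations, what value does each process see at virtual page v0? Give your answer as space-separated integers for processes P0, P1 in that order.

Op 1: fork(P0) -> P1. 2 ppages; refcounts: pp0:2 pp1:2
Op 2: read(P1, v0) -> 29. No state change.
Op 3: read(P0, v0) -> 29. No state change.
Op 4: read(P0, v1) -> 24. No state change.
Op 5: write(P0, v0, 173). refcount(pp0)=2>1 -> COPY to pp2. 3 ppages; refcounts: pp0:1 pp1:2 pp2:1
Op 6: read(P0, v0) -> 173. No state change.
P0: v0 -> pp2 = 173
P1: v0 -> pp0 = 29

Answer: 173 29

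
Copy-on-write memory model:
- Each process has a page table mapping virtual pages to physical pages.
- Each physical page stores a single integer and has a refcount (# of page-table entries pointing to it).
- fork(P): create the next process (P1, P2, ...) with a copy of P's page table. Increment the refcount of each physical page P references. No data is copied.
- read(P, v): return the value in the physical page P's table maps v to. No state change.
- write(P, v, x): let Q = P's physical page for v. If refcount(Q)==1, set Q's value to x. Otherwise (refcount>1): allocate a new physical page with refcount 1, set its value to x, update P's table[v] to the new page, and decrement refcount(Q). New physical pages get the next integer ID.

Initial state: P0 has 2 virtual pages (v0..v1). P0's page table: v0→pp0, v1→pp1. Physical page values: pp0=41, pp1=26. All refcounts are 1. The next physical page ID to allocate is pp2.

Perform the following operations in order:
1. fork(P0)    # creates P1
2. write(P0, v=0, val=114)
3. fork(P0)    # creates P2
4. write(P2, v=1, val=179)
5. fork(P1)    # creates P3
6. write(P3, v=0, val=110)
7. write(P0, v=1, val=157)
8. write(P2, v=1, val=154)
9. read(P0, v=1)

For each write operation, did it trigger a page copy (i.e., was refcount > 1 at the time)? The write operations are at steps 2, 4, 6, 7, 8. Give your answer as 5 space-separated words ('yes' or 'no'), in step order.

Op 1: fork(P0) -> P1. 2 ppages; refcounts: pp0:2 pp1:2
Op 2: write(P0, v0, 114). refcount(pp0)=2>1 -> COPY to pp2. 3 ppages; refcounts: pp0:1 pp1:2 pp2:1
Op 3: fork(P0) -> P2. 3 ppages; refcounts: pp0:1 pp1:3 pp2:2
Op 4: write(P2, v1, 179). refcount(pp1)=3>1 -> COPY to pp3. 4 ppages; refcounts: pp0:1 pp1:2 pp2:2 pp3:1
Op 5: fork(P1) -> P3. 4 ppages; refcounts: pp0:2 pp1:3 pp2:2 pp3:1
Op 6: write(P3, v0, 110). refcount(pp0)=2>1 -> COPY to pp4. 5 ppages; refcounts: pp0:1 pp1:3 pp2:2 pp3:1 pp4:1
Op 7: write(P0, v1, 157). refcount(pp1)=3>1 -> COPY to pp5. 6 ppages; refcounts: pp0:1 pp1:2 pp2:2 pp3:1 pp4:1 pp5:1
Op 8: write(P2, v1, 154). refcount(pp3)=1 -> write in place. 6 ppages; refcounts: pp0:1 pp1:2 pp2:2 pp3:1 pp4:1 pp5:1
Op 9: read(P0, v1) -> 157. No state change.

yes yes yes yes no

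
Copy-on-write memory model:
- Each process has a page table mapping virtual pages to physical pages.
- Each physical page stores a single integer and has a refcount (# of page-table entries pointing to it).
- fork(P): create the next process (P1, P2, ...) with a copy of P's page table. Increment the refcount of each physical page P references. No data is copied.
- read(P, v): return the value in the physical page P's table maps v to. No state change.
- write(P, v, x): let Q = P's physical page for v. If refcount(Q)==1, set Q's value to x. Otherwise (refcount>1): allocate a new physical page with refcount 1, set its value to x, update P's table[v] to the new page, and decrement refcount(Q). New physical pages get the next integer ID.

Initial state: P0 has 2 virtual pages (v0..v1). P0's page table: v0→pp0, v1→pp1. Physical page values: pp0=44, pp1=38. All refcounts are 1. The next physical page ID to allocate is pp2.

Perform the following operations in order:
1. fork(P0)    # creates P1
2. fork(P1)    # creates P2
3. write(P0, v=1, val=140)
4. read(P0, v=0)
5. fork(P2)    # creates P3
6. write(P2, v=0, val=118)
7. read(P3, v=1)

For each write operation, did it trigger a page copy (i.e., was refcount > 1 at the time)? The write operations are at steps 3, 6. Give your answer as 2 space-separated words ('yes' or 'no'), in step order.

Op 1: fork(P0) -> P1. 2 ppages; refcounts: pp0:2 pp1:2
Op 2: fork(P1) -> P2. 2 ppages; refcounts: pp0:3 pp1:3
Op 3: write(P0, v1, 140). refcount(pp1)=3>1 -> COPY to pp2. 3 ppages; refcounts: pp0:3 pp1:2 pp2:1
Op 4: read(P0, v0) -> 44. No state change.
Op 5: fork(P2) -> P3. 3 ppages; refcounts: pp0:4 pp1:3 pp2:1
Op 6: write(P2, v0, 118). refcount(pp0)=4>1 -> COPY to pp3. 4 ppages; refcounts: pp0:3 pp1:3 pp2:1 pp3:1
Op 7: read(P3, v1) -> 38. No state change.

yes yes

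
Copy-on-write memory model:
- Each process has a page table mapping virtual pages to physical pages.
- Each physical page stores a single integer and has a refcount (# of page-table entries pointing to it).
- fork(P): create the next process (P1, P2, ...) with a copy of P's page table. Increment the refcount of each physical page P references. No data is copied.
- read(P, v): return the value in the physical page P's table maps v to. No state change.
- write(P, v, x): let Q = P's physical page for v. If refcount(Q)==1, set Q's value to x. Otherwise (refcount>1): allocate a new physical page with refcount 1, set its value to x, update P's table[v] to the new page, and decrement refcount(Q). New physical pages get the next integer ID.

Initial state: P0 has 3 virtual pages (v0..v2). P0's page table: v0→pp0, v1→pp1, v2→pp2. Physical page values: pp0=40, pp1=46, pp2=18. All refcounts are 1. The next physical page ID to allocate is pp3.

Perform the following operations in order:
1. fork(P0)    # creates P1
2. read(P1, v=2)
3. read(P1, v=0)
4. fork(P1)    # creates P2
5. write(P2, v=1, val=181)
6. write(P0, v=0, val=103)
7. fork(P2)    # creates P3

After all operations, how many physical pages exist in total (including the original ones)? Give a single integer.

Op 1: fork(P0) -> P1. 3 ppages; refcounts: pp0:2 pp1:2 pp2:2
Op 2: read(P1, v2) -> 18. No state change.
Op 3: read(P1, v0) -> 40. No state change.
Op 4: fork(P1) -> P2. 3 ppages; refcounts: pp0:3 pp1:3 pp2:3
Op 5: write(P2, v1, 181). refcount(pp1)=3>1 -> COPY to pp3. 4 ppages; refcounts: pp0:3 pp1:2 pp2:3 pp3:1
Op 6: write(P0, v0, 103). refcount(pp0)=3>1 -> COPY to pp4. 5 ppages; refcounts: pp0:2 pp1:2 pp2:3 pp3:1 pp4:1
Op 7: fork(P2) -> P3. 5 ppages; refcounts: pp0:3 pp1:2 pp2:4 pp3:2 pp4:1

Answer: 5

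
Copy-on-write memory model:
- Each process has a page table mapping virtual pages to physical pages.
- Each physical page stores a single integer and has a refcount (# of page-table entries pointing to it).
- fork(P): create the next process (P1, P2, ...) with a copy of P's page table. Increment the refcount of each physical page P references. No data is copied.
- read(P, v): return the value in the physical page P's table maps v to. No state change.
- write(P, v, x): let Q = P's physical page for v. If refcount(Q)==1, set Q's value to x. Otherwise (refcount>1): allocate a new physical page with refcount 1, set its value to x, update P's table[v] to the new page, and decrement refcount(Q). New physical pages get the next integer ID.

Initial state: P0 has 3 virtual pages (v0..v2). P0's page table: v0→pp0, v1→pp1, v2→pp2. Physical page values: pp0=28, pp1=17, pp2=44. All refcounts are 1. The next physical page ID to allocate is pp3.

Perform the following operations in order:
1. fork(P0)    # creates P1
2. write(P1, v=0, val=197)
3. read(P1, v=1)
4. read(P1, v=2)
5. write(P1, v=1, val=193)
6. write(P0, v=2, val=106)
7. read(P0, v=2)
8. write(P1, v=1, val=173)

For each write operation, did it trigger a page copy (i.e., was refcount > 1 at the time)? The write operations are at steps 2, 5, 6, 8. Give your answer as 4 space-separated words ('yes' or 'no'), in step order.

Op 1: fork(P0) -> P1. 3 ppages; refcounts: pp0:2 pp1:2 pp2:2
Op 2: write(P1, v0, 197). refcount(pp0)=2>1 -> COPY to pp3. 4 ppages; refcounts: pp0:1 pp1:2 pp2:2 pp3:1
Op 3: read(P1, v1) -> 17. No state change.
Op 4: read(P1, v2) -> 44. No state change.
Op 5: write(P1, v1, 193). refcount(pp1)=2>1 -> COPY to pp4. 5 ppages; refcounts: pp0:1 pp1:1 pp2:2 pp3:1 pp4:1
Op 6: write(P0, v2, 106). refcount(pp2)=2>1 -> COPY to pp5. 6 ppages; refcounts: pp0:1 pp1:1 pp2:1 pp3:1 pp4:1 pp5:1
Op 7: read(P0, v2) -> 106. No state change.
Op 8: write(P1, v1, 173). refcount(pp4)=1 -> write in place. 6 ppages; refcounts: pp0:1 pp1:1 pp2:1 pp3:1 pp4:1 pp5:1

yes yes yes no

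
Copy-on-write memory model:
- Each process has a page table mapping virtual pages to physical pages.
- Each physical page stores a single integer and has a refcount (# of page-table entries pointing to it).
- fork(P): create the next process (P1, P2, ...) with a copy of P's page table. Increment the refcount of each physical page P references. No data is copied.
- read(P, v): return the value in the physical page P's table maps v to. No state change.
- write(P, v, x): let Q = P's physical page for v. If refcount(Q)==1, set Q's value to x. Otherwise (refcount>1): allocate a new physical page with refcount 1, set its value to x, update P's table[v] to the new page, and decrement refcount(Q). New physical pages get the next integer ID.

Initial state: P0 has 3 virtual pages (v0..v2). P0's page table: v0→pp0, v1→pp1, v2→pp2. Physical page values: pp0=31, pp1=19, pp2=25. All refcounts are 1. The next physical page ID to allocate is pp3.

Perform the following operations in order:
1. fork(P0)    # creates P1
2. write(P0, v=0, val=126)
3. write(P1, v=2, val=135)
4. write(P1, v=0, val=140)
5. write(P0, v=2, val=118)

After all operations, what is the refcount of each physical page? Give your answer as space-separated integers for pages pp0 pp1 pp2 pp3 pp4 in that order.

Answer: 1 2 1 1 1

Derivation:
Op 1: fork(P0) -> P1. 3 ppages; refcounts: pp0:2 pp1:2 pp2:2
Op 2: write(P0, v0, 126). refcount(pp0)=2>1 -> COPY to pp3. 4 ppages; refcounts: pp0:1 pp1:2 pp2:2 pp3:1
Op 3: write(P1, v2, 135). refcount(pp2)=2>1 -> COPY to pp4. 5 ppages; refcounts: pp0:1 pp1:2 pp2:1 pp3:1 pp4:1
Op 4: write(P1, v0, 140). refcount(pp0)=1 -> write in place. 5 ppages; refcounts: pp0:1 pp1:2 pp2:1 pp3:1 pp4:1
Op 5: write(P0, v2, 118). refcount(pp2)=1 -> write in place. 5 ppages; refcounts: pp0:1 pp1:2 pp2:1 pp3:1 pp4:1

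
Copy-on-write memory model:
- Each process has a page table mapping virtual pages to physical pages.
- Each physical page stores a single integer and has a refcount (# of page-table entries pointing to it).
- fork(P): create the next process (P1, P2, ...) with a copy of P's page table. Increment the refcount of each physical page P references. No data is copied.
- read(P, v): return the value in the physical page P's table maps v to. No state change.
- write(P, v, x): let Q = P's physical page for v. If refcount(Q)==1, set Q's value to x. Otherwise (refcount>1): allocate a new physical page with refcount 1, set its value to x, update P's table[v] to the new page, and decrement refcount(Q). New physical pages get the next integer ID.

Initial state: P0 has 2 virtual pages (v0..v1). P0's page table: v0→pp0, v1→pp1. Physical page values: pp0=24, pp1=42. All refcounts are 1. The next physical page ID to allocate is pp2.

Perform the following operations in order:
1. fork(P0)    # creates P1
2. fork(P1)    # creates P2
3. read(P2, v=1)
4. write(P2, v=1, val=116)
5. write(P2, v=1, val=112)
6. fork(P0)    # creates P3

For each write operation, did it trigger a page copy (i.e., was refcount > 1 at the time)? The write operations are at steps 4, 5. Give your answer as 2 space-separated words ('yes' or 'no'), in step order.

Op 1: fork(P0) -> P1. 2 ppages; refcounts: pp0:2 pp1:2
Op 2: fork(P1) -> P2. 2 ppages; refcounts: pp0:3 pp1:3
Op 3: read(P2, v1) -> 42. No state change.
Op 4: write(P2, v1, 116). refcount(pp1)=3>1 -> COPY to pp2. 3 ppages; refcounts: pp0:3 pp1:2 pp2:1
Op 5: write(P2, v1, 112). refcount(pp2)=1 -> write in place. 3 ppages; refcounts: pp0:3 pp1:2 pp2:1
Op 6: fork(P0) -> P3. 3 ppages; refcounts: pp0:4 pp1:3 pp2:1

yes no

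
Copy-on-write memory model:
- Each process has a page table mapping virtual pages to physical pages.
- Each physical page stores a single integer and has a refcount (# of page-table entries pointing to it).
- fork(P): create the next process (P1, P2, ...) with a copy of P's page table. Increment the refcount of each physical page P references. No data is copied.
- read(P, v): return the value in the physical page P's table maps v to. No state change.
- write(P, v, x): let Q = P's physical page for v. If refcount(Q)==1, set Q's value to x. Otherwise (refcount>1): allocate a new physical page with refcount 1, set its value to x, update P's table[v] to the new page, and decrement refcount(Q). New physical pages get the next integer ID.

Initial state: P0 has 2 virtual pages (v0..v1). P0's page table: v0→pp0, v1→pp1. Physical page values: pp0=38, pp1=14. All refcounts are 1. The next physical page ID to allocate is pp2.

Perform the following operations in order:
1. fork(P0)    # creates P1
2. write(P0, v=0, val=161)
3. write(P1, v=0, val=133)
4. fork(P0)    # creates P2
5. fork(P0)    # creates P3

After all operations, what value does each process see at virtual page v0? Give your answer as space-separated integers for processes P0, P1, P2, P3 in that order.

Answer: 161 133 161 161

Derivation:
Op 1: fork(P0) -> P1. 2 ppages; refcounts: pp0:2 pp1:2
Op 2: write(P0, v0, 161). refcount(pp0)=2>1 -> COPY to pp2. 3 ppages; refcounts: pp0:1 pp1:2 pp2:1
Op 3: write(P1, v0, 133). refcount(pp0)=1 -> write in place. 3 ppages; refcounts: pp0:1 pp1:2 pp2:1
Op 4: fork(P0) -> P2. 3 ppages; refcounts: pp0:1 pp1:3 pp2:2
Op 5: fork(P0) -> P3. 3 ppages; refcounts: pp0:1 pp1:4 pp2:3
P0: v0 -> pp2 = 161
P1: v0 -> pp0 = 133
P2: v0 -> pp2 = 161
P3: v0 -> pp2 = 161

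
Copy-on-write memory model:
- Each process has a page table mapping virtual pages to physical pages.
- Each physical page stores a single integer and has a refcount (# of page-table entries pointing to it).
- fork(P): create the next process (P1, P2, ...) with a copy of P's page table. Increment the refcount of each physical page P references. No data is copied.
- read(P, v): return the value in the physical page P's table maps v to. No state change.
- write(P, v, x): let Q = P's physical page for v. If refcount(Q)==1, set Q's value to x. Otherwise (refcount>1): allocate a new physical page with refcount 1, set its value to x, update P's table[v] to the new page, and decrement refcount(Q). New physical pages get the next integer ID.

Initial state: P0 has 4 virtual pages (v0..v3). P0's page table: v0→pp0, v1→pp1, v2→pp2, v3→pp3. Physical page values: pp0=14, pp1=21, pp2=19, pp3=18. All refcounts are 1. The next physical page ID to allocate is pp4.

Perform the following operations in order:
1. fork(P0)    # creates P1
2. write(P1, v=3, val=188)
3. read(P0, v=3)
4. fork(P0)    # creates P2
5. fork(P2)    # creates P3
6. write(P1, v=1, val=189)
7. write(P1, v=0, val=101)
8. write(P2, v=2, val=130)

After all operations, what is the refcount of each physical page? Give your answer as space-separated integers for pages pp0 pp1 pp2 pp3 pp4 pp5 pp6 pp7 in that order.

Answer: 3 3 3 3 1 1 1 1

Derivation:
Op 1: fork(P0) -> P1. 4 ppages; refcounts: pp0:2 pp1:2 pp2:2 pp3:2
Op 2: write(P1, v3, 188). refcount(pp3)=2>1 -> COPY to pp4. 5 ppages; refcounts: pp0:2 pp1:2 pp2:2 pp3:1 pp4:1
Op 3: read(P0, v3) -> 18. No state change.
Op 4: fork(P0) -> P2. 5 ppages; refcounts: pp0:3 pp1:3 pp2:3 pp3:2 pp4:1
Op 5: fork(P2) -> P3. 5 ppages; refcounts: pp0:4 pp1:4 pp2:4 pp3:3 pp4:1
Op 6: write(P1, v1, 189). refcount(pp1)=4>1 -> COPY to pp5. 6 ppages; refcounts: pp0:4 pp1:3 pp2:4 pp3:3 pp4:1 pp5:1
Op 7: write(P1, v0, 101). refcount(pp0)=4>1 -> COPY to pp6. 7 ppages; refcounts: pp0:3 pp1:3 pp2:4 pp3:3 pp4:1 pp5:1 pp6:1
Op 8: write(P2, v2, 130). refcount(pp2)=4>1 -> COPY to pp7. 8 ppages; refcounts: pp0:3 pp1:3 pp2:3 pp3:3 pp4:1 pp5:1 pp6:1 pp7:1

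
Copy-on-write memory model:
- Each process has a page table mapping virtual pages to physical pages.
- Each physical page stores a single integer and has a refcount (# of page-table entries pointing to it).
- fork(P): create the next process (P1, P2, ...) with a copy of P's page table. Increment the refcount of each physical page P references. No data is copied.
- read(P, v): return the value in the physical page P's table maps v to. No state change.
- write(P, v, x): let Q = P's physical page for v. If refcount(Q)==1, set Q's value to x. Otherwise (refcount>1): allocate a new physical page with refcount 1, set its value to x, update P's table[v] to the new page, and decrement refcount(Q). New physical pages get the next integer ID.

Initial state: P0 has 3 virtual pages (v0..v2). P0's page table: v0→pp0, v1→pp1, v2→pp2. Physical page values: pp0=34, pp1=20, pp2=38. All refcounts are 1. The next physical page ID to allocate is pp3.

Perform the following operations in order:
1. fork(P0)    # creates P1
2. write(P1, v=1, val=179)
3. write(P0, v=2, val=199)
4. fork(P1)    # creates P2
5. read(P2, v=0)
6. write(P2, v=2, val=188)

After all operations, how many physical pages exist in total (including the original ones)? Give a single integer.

Answer: 6

Derivation:
Op 1: fork(P0) -> P1. 3 ppages; refcounts: pp0:2 pp1:2 pp2:2
Op 2: write(P1, v1, 179). refcount(pp1)=2>1 -> COPY to pp3. 4 ppages; refcounts: pp0:2 pp1:1 pp2:2 pp3:1
Op 3: write(P0, v2, 199). refcount(pp2)=2>1 -> COPY to pp4. 5 ppages; refcounts: pp0:2 pp1:1 pp2:1 pp3:1 pp4:1
Op 4: fork(P1) -> P2. 5 ppages; refcounts: pp0:3 pp1:1 pp2:2 pp3:2 pp4:1
Op 5: read(P2, v0) -> 34. No state change.
Op 6: write(P2, v2, 188). refcount(pp2)=2>1 -> COPY to pp5. 6 ppages; refcounts: pp0:3 pp1:1 pp2:1 pp3:2 pp4:1 pp5:1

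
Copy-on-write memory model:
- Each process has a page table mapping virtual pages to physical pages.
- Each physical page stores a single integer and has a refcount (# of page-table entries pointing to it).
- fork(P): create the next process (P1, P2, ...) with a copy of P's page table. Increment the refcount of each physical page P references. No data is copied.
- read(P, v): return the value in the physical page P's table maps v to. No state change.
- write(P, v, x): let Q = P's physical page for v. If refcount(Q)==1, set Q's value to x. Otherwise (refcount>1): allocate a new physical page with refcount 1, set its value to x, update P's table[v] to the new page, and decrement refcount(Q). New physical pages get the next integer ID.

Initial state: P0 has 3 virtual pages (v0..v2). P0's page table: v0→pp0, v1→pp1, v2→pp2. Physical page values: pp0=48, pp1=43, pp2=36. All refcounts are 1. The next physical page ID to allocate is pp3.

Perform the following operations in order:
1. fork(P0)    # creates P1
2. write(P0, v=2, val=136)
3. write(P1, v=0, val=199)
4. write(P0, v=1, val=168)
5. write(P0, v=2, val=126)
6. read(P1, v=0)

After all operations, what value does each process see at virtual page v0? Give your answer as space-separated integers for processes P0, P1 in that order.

Op 1: fork(P0) -> P1. 3 ppages; refcounts: pp0:2 pp1:2 pp2:2
Op 2: write(P0, v2, 136). refcount(pp2)=2>1 -> COPY to pp3. 4 ppages; refcounts: pp0:2 pp1:2 pp2:1 pp3:1
Op 3: write(P1, v0, 199). refcount(pp0)=2>1 -> COPY to pp4. 5 ppages; refcounts: pp0:1 pp1:2 pp2:1 pp3:1 pp4:1
Op 4: write(P0, v1, 168). refcount(pp1)=2>1 -> COPY to pp5. 6 ppages; refcounts: pp0:1 pp1:1 pp2:1 pp3:1 pp4:1 pp5:1
Op 5: write(P0, v2, 126). refcount(pp3)=1 -> write in place. 6 ppages; refcounts: pp0:1 pp1:1 pp2:1 pp3:1 pp4:1 pp5:1
Op 6: read(P1, v0) -> 199. No state change.
P0: v0 -> pp0 = 48
P1: v0 -> pp4 = 199

Answer: 48 199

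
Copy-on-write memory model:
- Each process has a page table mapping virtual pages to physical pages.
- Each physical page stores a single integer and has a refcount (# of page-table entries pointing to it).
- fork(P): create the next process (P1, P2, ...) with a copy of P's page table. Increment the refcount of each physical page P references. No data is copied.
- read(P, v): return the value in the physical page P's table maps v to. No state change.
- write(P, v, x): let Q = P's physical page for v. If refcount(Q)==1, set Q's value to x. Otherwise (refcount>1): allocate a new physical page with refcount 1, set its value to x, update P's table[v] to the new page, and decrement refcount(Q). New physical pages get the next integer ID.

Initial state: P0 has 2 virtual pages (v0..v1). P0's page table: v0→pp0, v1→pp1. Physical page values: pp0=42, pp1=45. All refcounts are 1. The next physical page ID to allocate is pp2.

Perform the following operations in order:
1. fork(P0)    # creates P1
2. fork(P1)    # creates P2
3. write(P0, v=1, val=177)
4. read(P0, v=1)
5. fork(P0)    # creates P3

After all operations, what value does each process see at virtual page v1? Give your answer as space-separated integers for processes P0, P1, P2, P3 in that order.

Answer: 177 45 45 177

Derivation:
Op 1: fork(P0) -> P1. 2 ppages; refcounts: pp0:2 pp1:2
Op 2: fork(P1) -> P2. 2 ppages; refcounts: pp0:3 pp1:3
Op 3: write(P0, v1, 177). refcount(pp1)=3>1 -> COPY to pp2. 3 ppages; refcounts: pp0:3 pp1:2 pp2:1
Op 4: read(P0, v1) -> 177. No state change.
Op 5: fork(P0) -> P3. 3 ppages; refcounts: pp0:4 pp1:2 pp2:2
P0: v1 -> pp2 = 177
P1: v1 -> pp1 = 45
P2: v1 -> pp1 = 45
P3: v1 -> pp2 = 177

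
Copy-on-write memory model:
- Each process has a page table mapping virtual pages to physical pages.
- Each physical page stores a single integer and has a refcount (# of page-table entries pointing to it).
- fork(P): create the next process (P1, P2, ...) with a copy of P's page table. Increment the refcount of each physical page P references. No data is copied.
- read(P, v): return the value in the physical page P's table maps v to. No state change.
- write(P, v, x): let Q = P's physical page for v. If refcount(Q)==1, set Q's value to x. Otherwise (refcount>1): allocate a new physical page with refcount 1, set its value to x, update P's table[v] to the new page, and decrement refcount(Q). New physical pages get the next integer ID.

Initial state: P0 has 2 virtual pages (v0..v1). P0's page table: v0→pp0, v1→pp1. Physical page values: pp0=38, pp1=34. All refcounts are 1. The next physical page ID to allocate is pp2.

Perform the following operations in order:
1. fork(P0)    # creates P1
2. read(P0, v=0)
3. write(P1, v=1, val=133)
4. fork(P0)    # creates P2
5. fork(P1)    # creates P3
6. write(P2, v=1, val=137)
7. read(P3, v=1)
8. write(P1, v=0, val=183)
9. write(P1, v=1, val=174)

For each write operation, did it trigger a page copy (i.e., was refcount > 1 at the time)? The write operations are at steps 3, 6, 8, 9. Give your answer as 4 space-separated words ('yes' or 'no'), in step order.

Op 1: fork(P0) -> P1. 2 ppages; refcounts: pp0:2 pp1:2
Op 2: read(P0, v0) -> 38. No state change.
Op 3: write(P1, v1, 133). refcount(pp1)=2>1 -> COPY to pp2. 3 ppages; refcounts: pp0:2 pp1:1 pp2:1
Op 4: fork(P0) -> P2. 3 ppages; refcounts: pp0:3 pp1:2 pp2:1
Op 5: fork(P1) -> P3. 3 ppages; refcounts: pp0:4 pp1:2 pp2:2
Op 6: write(P2, v1, 137). refcount(pp1)=2>1 -> COPY to pp3. 4 ppages; refcounts: pp0:4 pp1:1 pp2:2 pp3:1
Op 7: read(P3, v1) -> 133. No state change.
Op 8: write(P1, v0, 183). refcount(pp0)=4>1 -> COPY to pp4. 5 ppages; refcounts: pp0:3 pp1:1 pp2:2 pp3:1 pp4:1
Op 9: write(P1, v1, 174). refcount(pp2)=2>1 -> COPY to pp5. 6 ppages; refcounts: pp0:3 pp1:1 pp2:1 pp3:1 pp4:1 pp5:1

yes yes yes yes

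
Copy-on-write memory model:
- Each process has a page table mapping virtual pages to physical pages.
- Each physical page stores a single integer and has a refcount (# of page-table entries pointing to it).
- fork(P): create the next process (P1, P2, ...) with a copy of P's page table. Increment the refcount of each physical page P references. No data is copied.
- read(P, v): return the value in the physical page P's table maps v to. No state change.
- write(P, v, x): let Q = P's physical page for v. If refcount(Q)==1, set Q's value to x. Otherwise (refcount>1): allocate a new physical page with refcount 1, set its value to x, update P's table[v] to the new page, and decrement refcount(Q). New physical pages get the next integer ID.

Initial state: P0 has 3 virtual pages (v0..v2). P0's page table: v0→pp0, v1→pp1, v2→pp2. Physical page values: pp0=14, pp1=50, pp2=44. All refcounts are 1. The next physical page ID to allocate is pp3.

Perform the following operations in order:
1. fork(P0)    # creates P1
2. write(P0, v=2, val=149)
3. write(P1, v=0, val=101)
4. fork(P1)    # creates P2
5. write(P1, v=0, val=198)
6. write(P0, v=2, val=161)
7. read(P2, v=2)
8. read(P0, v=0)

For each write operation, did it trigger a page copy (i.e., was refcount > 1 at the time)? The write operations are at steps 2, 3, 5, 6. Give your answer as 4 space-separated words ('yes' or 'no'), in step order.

Op 1: fork(P0) -> P1. 3 ppages; refcounts: pp0:2 pp1:2 pp2:2
Op 2: write(P0, v2, 149). refcount(pp2)=2>1 -> COPY to pp3. 4 ppages; refcounts: pp0:2 pp1:2 pp2:1 pp3:1
Op 3: write(P1, v0, 101). refcount(pp0)=2>1 -> COPY to pp4. 5 ppages; refcounts: pp0:1 pp1:2 pp2:1 pp3:1 pp4:1
Op 4: fork(P1) -> P2. 5 ppages; refcounts: pp0:1 pp1:3 pp2:2 pp3:1 pp4:2
Op 5: write(P1, v0, 198). refcount(pp4)=2>1 -> COPY to pp5. 6 ppages; refcounts: pp0:1 pp1:3 pp2:2 pp3:1 pp4:1 pp5:1
Op 6: write(P0, v2, 161). refcount(pp3)=1 -> write in place. 6 ppages; refcounts: pp0:1 pp1:3 pp2:2 pp3:1 pp4:1 pp5:1
Op 7: read(P2, v2) -> 44. No state change.
Op 8: read(P0, v0) -> 14. No state change.

yes yes yes no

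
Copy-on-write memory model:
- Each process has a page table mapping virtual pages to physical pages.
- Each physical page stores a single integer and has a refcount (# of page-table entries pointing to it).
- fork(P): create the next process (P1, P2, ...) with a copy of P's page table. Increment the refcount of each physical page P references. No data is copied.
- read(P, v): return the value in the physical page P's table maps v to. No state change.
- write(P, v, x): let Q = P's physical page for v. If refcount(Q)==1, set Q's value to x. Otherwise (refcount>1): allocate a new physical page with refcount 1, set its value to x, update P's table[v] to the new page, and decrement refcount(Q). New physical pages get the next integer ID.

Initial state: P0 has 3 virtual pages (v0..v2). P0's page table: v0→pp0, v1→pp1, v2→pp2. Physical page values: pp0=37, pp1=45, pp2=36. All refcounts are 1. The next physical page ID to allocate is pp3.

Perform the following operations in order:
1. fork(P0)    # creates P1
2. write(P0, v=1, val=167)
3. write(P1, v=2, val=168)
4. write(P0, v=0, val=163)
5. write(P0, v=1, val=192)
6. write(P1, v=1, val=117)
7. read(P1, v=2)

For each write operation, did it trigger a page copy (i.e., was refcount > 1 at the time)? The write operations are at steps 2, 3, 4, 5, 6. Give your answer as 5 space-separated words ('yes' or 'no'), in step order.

Op 1: fork(P0) -> P1. 3 ppages; refcounts: pp0:2 pp1:2 pp2:2
Op 2: write(P0, v1, 167). refcount(pp1)=2>1 -> COPY to pp3. 4 ppages; refcounts: pp0:2 pp1:1 pp2:2 pp3:1
Op 3: write(P1, v2, 168). refcount(pp2)=2>1 -> COPY to pp4. 5 ppages; refcounts: pp0:2 pp1:1 pp2:1 pp3:1 pp4:1
Op 4: write(P0, v0, 163). refcount(pp0)=2>1 -> COPY to pp5. 6 ppages; refcounts: pp0:1 pp1:1 pp2:1 pp3:1 pp4:1 pp5:1
Op 5: write(P0, v1, 192). refcount(pp3)=1 -> write in place. 6 ppages; refcounts: pp0:1 pp1:1 pp2:1 pp3:1 pp4:1 pp5:1
Op 6: write(P1, v1, 117). refcount(pp1)=1 -> write in place. 6 ppages; refcounts: pp0:1 pp1:1 pp2:1 pp3:1 pp4:1 pp5:1
Op 7: read(P1, v2) -> 168. No state change.

yes yes yes no no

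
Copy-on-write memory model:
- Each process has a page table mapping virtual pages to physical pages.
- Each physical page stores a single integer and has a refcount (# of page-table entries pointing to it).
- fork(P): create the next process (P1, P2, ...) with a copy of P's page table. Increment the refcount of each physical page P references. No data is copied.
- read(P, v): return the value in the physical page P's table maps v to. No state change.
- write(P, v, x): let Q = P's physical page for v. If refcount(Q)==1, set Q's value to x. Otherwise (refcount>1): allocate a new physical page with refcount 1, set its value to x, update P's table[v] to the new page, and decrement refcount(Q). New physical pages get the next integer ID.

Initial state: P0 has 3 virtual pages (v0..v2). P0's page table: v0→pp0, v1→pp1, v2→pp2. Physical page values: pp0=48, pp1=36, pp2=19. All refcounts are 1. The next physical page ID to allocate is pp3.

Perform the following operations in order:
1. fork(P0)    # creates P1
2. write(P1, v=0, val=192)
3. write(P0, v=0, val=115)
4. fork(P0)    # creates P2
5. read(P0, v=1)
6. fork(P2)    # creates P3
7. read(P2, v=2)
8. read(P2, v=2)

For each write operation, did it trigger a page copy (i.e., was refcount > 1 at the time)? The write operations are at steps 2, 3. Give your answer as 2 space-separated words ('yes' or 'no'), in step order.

Op 1: fork(P0) -> P1. 3 ppages; refcounts: pp0:2 pp1:2 pp2:2
Op 2: write(P1, v0, 192). refcount(pp0)=2>1 -> COPY to pp3. 4 ppages; refcounts: pp0:1 pp1:2 pp2:2 pp3:1
Op 3: write(P0, v0, 115). refcount(pp0)=1 -> write in place. 4 ppages; refcounts: pp0:1 pp1:2 pp2:2 pp3:1
Op 4: fork(P0) -> P2. 4 ppages; refcounts: pp0:2 pp1:3 pp2:3 pp3:1
Op 5: read(P0, v1) -> 36. No state change.
Op 6: fork(P2) -> P3. 4 ppages; refcounts: pp0:3 pp1:4 pp2:4 pp3:1
Op 7: read(P2, v2) -> 19. No state change.
Op 8: read(P2, v2) -> 19. No state change.

yes no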